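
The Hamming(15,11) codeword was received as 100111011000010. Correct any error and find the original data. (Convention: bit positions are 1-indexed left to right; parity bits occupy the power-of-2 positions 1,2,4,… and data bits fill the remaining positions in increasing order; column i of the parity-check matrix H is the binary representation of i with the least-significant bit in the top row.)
Syndrome s = H · r^T (mod 2), r = 100111011000010:
  s[0] = (101010101010101)·(100111011000010) mod 2 = 1+0+0+0+1+0+0+0+1+0+0+0+0+0+0 mod 2 = 1
  s[1] = (011001100110011)·(100111011000010) mod 2 = 0+0+0+0+0+1+0+0+0+0+0+0+0+1+0 mod 2 = 0
  s[2] = (000111100001111)·(100111011000010) mod 2 = 0+0+0+1+1+1+0+0+0+0+0+0+0+1+0 mod 2 = 0
  s[3] = (000000011111111)·(100111011000010) mod 2 = 0+0+0+0+0+0+0+1+1+0+0+0+0+1+0 mod 2 = 1
Syndrome = 1001
Column 9 of H equals this syndrome → error at bit 9 (1-indexed).
Flip bit 9: 100111011000010 → 100111010000010
Extract data bits at positions {3,5,6,7,9,10,11,12,13,14,15}: 01100000010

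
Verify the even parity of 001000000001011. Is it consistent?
Sum of all bits: 0+0+1+0+0+0+0+0+0+0+0+1+0+1+1 = 4; 4 mod 2 = 0. Result is 0 → valid parity.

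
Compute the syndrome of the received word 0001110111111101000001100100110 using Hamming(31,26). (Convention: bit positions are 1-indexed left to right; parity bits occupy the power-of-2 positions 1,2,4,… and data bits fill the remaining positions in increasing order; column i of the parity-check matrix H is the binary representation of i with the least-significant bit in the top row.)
Syndrome s = H · r^T (mod 2), r = 0001110111111101000001100100110:
  s[0] = (1010101010101010101010101010101)·(0001110111111101000001100100110) mod 2 = 0+0+0+0+1+0+0+0+1+0+1+0+1+0+0+0+0+0+0+0+0+0+1+0+0+0+0+0+1+0+0 mod 2 = 0
  s[1] = (0110011001100110011001100110011)·(0001110111111101000001100100110) mod 2 = 0+0+0+0+0+1+0+0+0+1+1+0+0+1+0+0+0+0+0+0+0+1+1+0+0+1+0+0+0+1+0 mod 2 = 0
  s[2] = (0001111000011110000111100001111)·(0001110111111101000001100100110) mod 2 = 0+0+0+1+1+1+0+0+0+0+0+1+1+1+0+0+0+0+0+0+0+1+1+0+0+0+0+0+1+1+0 mod 2 = 0
  s[3] = (0000000111111110000000011111111)·(0001110111111101000001100100110) mod 2 = 0+0+0+0+0+0+0+1+1+1+1+1+1+1+0+0+0+0+0+0+0+0+0+0+0+1+0+0+1+1+0 mod 2 = 0
  s[4] = (0000000000000001111111111111111)·(0001110111111101000001100100110) mod 2 = 0+0+0+0+0+0+0+0+0+0+0+0+0+0+0+1+0+0+0+0+0+1+1+0+0+1+0+0+1+1+0 mod 2 = 0
Syndrome = 00000
s = 0: no error detected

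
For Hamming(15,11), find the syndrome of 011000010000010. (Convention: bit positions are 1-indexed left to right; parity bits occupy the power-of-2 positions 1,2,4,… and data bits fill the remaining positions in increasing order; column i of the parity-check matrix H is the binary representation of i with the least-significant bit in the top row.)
Syndrome s = H · r^T (mod 2), r = 011000010000010:
  s[0] = (101010101010101)·(011000010000010) mod 2 = 0+0+1+0+0+0+0+0+0+0+0+0+0+0+0 mod 2 = 1
  s[1] = (011001100110011)·(011000010000010) mod 2 = 0+1+1+0+0+0+0+0+0+0+0+0+0+1+0 mod 2 = 1
  s[2] = (000111100001111)·(011000010000010) mod 2 = 0+0+0+0+0+0+0+0+0+0+0+0+0+1+0 mod 2 = 1
  s[3] = (000000011111111)·(011000010000010) mod 2 = 0+0+0+0+0+0+0+1+0+0+0+0+0+1+0 mod 2 = 0
Syndrome = 1110
Non-zero syndrome: error at position 7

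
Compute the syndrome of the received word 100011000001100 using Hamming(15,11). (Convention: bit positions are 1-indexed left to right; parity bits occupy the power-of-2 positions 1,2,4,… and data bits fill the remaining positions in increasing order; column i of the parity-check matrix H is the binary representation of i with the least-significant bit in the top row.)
Syndrome s = H · r^T (mod 2), r = 100011000001100:
  s[0] = (101010101010101)·(100011000001100) mod 2 = 1+0+0+0+1+0+0+0+0+0+0+0+1+0+0 mod 2 = 1
  s[1] = (011001100110011)·(100011000001100) mod 2 = 0+0+0+0+0+1+0+0+0+0+0+0+0+0+0 mod 2 = 1
  s[2] = (000111100001111)·(100011000001100) mod 2 = 0+0+0+0+1+1+0+0+0+0+0+1+1+0+0 mod 2 = 0
  s[3] = (000000011111111)·(100011000001100) mod 2 = 0+0+0+0+0+0+0+0+0+0+0+1+1+0+0 mod 2 = 0
Syndrome = 1100
Non-zero syndrome: error at position 3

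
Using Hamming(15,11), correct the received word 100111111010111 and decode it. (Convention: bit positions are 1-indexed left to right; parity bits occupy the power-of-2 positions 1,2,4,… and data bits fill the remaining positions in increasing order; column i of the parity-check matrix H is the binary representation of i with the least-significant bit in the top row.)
Syndrome s = H · r^T (mod 2), r = 100111111010111:
  s[0] = (101010101010101)·(100111111010111) mod 2 = 1+0+0+0+1+0+1+0+1+0+1+0+1+0+1 mod 2 = 1
  s[1] = (011001100110011)·(100111111010111) mod 2 = 0+0+0+0+0+1+1+0+0+0+1+0+0+1+1 mod 2 = 1
  s[2] = (000111100001111)·(100111111010111) mod 2 = 0+0+0+1+1+1+1+0+0+0+0+0+1+1+1 mod 2 = 1
  s[3] = (000000011111111)·(100111111010111) mod 2 = 0+0+0+0+0+0+0+1+1+0+1+0+1+1+1 mod 2 = 0
Syndrome = 1110
Column 7 of H equals this syndrome → error at bit 7 (1-indexed).
Flip bit 7: 100111111010111 → 100111011010111
Extract data bits at positions {3,5,6,7,9,10,11,12,13,14,15}: 01101010111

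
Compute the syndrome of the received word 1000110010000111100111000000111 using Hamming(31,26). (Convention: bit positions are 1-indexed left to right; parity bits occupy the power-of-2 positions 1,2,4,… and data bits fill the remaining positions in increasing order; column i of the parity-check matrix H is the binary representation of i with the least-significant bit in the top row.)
Syndrome s = H · r^T (mod 2), r = 1000110010000111100111000000111:
  s[0] = (1010101010101010101010101010101)·(1000110010000111100111000000111) mod 2 = 1+0+0+0+1+0+0+0+1+0+0+0+0+0+1+0+1+0+0+0+1+0+0+0+0+0+0+0+1+0+1 mod 2 = 0
  s[1] = (0110011001100110011001100110011)·(1000110010000111100111000000111) mod 2 = 0+0+0+0+0+1+0+0+0+0+0+0+0+1+1+0+0+0+0+0+0+1+0+0+0+0+0+0+0+1+1 mod 2 = 0
  s[2] = (0001111000011110000111100001111)·(1000110010000111100111000000111) mod 2 = 0+0+0+0+1+1+0+0+0+0+0+0+0+1+1+0+0+0+0+1+1+1+0+0+0+0+0+0+1+1+1 mod 2 = 0
  s[3] = (0000000111111110000000011111111)·(1000110010000111100111000000111) mod 2 = 0+0+0+0+0+0+0+0+1+0+0+0+0+1+1+0+0+0+0+0+0+0+0+0+0+0+0+0+1+1+1 mod 2 = 0
  s[4] = (0000000000000001111111111111111)·(1000110010000111100111000000111) mod 2 = 0+0+0+0+0+0+0+0+0+0+0+0+0+0+0+1+1+0+0+1+1+1+0+0+0+0+0+0+1+1+1 mod 2 = 0
Syndrome = 00000
s = 0: no error detected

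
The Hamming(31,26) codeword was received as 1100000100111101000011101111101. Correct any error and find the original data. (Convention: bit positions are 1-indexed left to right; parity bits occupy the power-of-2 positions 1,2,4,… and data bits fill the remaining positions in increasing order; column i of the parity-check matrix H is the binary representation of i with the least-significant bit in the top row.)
Syndrome s = H · r^T (mod 2), r = 1100000100111101000011101111101:
  s[0] = (1010101010101010101010101010101)·(1100000100111101000011101111101) mod 2 = 1+0+0+0+0+0+0+0+0+0+1+0+1+0+0+0+0+0+0+0+1+0+1+0+1+0+1+0+1+0+1 mod 2 = 1
  s[1] = (0110011001100110011001100110011)·(1100000100111101000011101111101) mod 2 = 0+1+0+0+0+0+0+0+0+0+1+0+0+1+0+0+0+0+0+0+0+1+1+0+0+1+1+0+0+0+1 mod 2 = 0
  s[2] = (0001111000011110000111100001111)·(1100000100111101000011101111101) mod 2 = 0+0+0+0+0+0+0+0+0+0+0+1+1+1+0+0+0+0+0+0+1+1+1+0+0+0+0+1+1+0+1 mod 2 = 1
  s[3] = (0000000111111110000000011111111)·(1100000100111101000011101111101) mod 2 = 0+0+0+0+0+0+0+1+0+0+1+1+1+1+0+0+0+0+0+0+0+0+0+0+1+1+1+1+1+0+1 mod 2 = 1
  s[4] = (0000000000000001111111111111111)·(1100000100111101000011101111101) mod 2 = 0+0+0+0+0+0+0+0+0+0+0+0+0+0+0+1+0+0+0+0+1+1+1+0+1+1+1+1+1+0+1 mod 2 = 0
Syndrome = 10110
Column 13 of H equals this syndrome → error at bit 13 (1-indexed).
Flip bit 13: 1100000100111101000011101111101 → 1100000100110101000011101111101
Extract data bits at positions {3,5,6,7,9,10,11,12,13,14,15,17,18,19,20,21,22,23,24,25,26,27,28,29,30,31}: 00000011010000011101111101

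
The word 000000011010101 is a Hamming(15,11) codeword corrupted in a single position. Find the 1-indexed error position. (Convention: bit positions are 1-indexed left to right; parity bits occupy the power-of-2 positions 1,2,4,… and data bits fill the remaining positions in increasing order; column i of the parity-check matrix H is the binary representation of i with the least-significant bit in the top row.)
Syndrome s = H · r^T (mod 2), r = 000000011010101:
  s[0] = (101010101010101)·(000000011010101) mod 2 = 0+0+0+0+0+0+0+0+1+0+1+0+1+0+1 mod 2 = 0
  s[1] = (011001100110011)·(000000011010101) mod 2 = 0+0+0+0+0+0+0+0+0+0+1+0+0+0+1 mod 2 = 0
  s[2] = (000111100001111)·(000000011010101) mod 2 = 0+0+0+0+0+0+0+0+0+0+0+0+1+0+1 mod 2 = 0
  s[3] = (000000011111111)·(000000011010101) mod 2 = 0+0+0+0+0+0+0+1+1+0+1+0+1+0+1 mod 2 = 1
Syndrome = 0001
Column i of H is the binary representation of i, so the syndrome is the binary index of the flipped bit.
Read s = 0001 with s[0] as LSB: 0·2^0 + 0·2^1 + 0·2^2 + 1·2^3 = 8.
Error is at bit position 8.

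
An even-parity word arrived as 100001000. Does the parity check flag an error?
Sum of received bits: 1+0+0+0+0+1+0+0+0 = 2; 2 mod 2 = 0. Result is 0 → no error detected.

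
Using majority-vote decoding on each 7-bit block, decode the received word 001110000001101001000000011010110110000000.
Split into 7-bit blocks and majority-vote each:
  block 1 = 0011100: 3 ones, 4 zeros → 0
  block 2 = 0000110: 2 ones, 5 zeros → 0
  block 3 = 1001000: 2 ones, 5 zeros → 0
  block 4 = 0000110: 2 ones, 5 zeros → 0
  block 5 = 1011011: 5 ones, 2 zeros → 1
  block 6 = 0000000: 0 ones, 7 zeros → 0
Decoded = 000010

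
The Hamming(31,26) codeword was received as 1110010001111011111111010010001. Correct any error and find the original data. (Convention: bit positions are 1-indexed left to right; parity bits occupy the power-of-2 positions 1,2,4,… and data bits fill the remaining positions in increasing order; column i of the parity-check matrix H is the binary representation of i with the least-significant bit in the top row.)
Syndrome s = H · r^T (mod 2), r = 1110010001111011111111010010001:
  s[0] = (1010101010101010101010101010101)·(1110010001111011111111010010001) mod 2 = 1+0+1+0+0+0+0+0+0+0+1+0+1+0+1+0+1+0+1+0+1+0+0+0+0+0+1+0+0+0+1 mod 2 = 0
  s[1] = (0110011001100110011001100110011)·(1110010001111011111111010010001) mod 2 = 0+1+1+0+0+1+0+0+0+1+1+0+0+0+1+0+0+1+1+0+0+1+0+0+0+0+1+0+0+0+1 mod 2 = 1
  s[2] = (0001111000011110000111100001111)·(1110010001111011111111010010001) mod 2 = 0+0+0+0+0+1+0+0+0+0+0+1+1+0+1+0+0+0+0+1+1+1+0+0+0+0+0+0+0+0+1 mod 2 = 0
  s[3] = (0000000111111110000000011111111)·(1110010001111011111111010010001) mod 2 = 0+0+0+0+0+0+0+0+0+1+1+1+1+0+1+0+0+0+0+0+0+0+0+1+0+0+1+0+0+0+1 mod 2 = 0
  s[4] = (0000000000000001111111111111111)·(1110010001111011111111010010001) mod 2 = 0+0+0+0+0+0+0+0+0+0+0+0+0+0+0+1+1+1+1+1+1+1+0+1+0+0+1+0+0+0+1 mod 2 = 0
Syndrome = 01000
Column 2 of H equals this syndrome → error at bit 2 (1-indexed).
Flip bit 2: 1110010001111011111111010010001 → 1010010001111011111111010010001
Extract data bits at positions {3,5,6,7,9,10,11,12,13,14,15,17,18,19,20,21,22,23,24,25,26,27,28,29,30,31}: 10100111101111111010010001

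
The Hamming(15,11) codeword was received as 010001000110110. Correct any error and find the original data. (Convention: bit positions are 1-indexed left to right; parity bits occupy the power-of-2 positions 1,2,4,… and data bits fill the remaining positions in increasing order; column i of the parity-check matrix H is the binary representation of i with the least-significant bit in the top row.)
Syndrome s = H · r^T (mod 2), r = 010001000110110:
  s[0] = (101010101010101)·(010001000110110) mod 2 = 0+0+0+0+0+0+0+0+0+0+1+0+1+0+0 mod 2 = 0
  s[1] = (011001100110011)·(010001000110110) mod 2 = 0+1+0+0+0+1+0+0+0+1+1+0+0+1+0 mod 2 = 1
  s[2] = (000111100001111)·(010001000110110) mod 2 = 0+0+0+0+0+1+0+0+0+0+0+0+1+1+0 mod 2 = 1
  s[3] = (000000011111111)·(010001000110110) mod 2 = 0+0+0+0+0+0+0+0+0+1+1+0+1+1+0 mod 2 = 0
Syndrome = 0110
Column 6 of H equals this syndrome → error at bit 6 (1-indexed).
Flip bit 6: 010001000110110 → 010000000110110
Extract data bits at positions {3,5,6,7,9,10,11,12,13,14,15}: 00000110110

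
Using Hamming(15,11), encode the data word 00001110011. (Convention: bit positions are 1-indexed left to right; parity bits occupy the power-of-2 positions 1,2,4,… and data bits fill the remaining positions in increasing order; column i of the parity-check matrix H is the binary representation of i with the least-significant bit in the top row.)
Codeword c = d · G (mod 2), d = 00001110011:
  c[0] = d·G[:,0] = (00001110011)·(11011010101) mod 2 = 0+0+0+0+1+0+1+0+0+0+1 mod 2 = 1
  c[1] = d·G[:,1] = (00001110011)·(10110110011) mod 2 = 0+0+0+0+0+1+1+0+0+1+1 mod 2 = 0
  c[2] = d·G[:,2] = (00001110011)·(10000000000) mod 2 = 0+0+0+0+0+0+0+0+0+0+0 mod 2 = 0
  c[3] = d·G[:,3] = (00001110011)·(01110001111) mod 2 = 0+0+0+0+0+0+0+0+0+1+1 mod 2 = 0
  c[4] = d·G[:,4] = (00001110011)·(01000000000) mod 2 = 0+0+0+0+0+0+0+0+0+0+0 mod 2 = 0
  c[5] = d·G[:,5] = (00001110011)·(00100000000) mod 2 = 0+0+0+0+0+0+0+0+0+0+0 mod 2 = 0
  c[6] = d·G[:,6] = (00001110011)·(00010000000) mod 2 = 0+0+0+0+0+0+0+0+0+0+0 mod 2 = 0
  c[7] = d·G[:,7] = (00001110011)·(00001111111) mod 2 = 0+0+0+0+1+1+1+0+0+1+1 mod 2 = 1
  c[8] = d·G[:,8] = (00001110011)·(00001000000) mod 2 = 0+0+0+0+1+0+0+0+0+0+0 mod 2 = 1
  c[9] = d·G[:,9] = (00001110011)·(00000100000) mod 2 = 0+0+0+0+0+1+0+0+0+0+0 mod 2 = 1
  c[10] = d·G[:,10] = (00001110011)·(00000010000) mod 2 = 0+0+0+0+0+0+1+0+0+0+0 mod 2 = 1
  c[11] = d·G[:,11] = (00001110011)·(00000001000) mod 2 = 0+0+0+0+0+0+0+0+0+0+0 mod 2 = 0
  c[12] = d·G[:,12] = (00001110011)·(00000000100) mod 2 = 0+0+0+0+0+0+0+0+0+0+0 mod 2 = 0
  c[13] = d·G[:,13] = (00001110011)·(00000000010) mod 2 = 0+0+0+0+0+0+0+0+0+1+0 mod 2 = 1
  c[14] = d·G[:,14] = (00001110011)·(00000000001) mod 2 = 0+0+0+0+0+0+0+0+0+0+1 mod 2 = 1
Codeword = 100000011110011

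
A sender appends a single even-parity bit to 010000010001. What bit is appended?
Sum of data bits: 0+1+0+0+0+0+0+1+0+0+0+1 = 3.
3 mod 2 = 1, so parity bit = 1.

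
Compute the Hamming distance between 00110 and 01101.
XOR = 01011, count of 1s = 3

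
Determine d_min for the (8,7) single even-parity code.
d_min = 2 (flipping one data bit also flips the parity bit, so the two closest codewords differ in exactly 2 positions).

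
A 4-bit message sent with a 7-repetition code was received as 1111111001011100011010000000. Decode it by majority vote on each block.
Split into 7-bit blocks and majority-vote each:
  block 1 = 1111111: 7 ones, 0 zeros → 1
  block 2 = 0010111: 4 ones, 3 zeros → 1
  block 3 = 0001101: 3 ones, 4 zeros → 0
  block 4 = 0000000: 0 ones, 7 zeros → 0
Decoded = 1100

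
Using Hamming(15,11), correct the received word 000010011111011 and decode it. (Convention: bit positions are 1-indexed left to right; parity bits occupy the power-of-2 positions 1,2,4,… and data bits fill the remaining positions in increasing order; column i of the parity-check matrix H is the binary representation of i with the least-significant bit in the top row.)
Syndrome s = H · r^T (mod 2), r = 000010011111011:
  s[0] = (101010101010101)·(000010011111011) mod 2 = 0+0+0+0+1+0+0+0+1+0+1+0+0+0+1 mod 2 = 0
  s[1] = (011001100110011)·(000010011111011) mod 2 = 0+0+0+0+0+0+0+0+0+1+1+0+0+1+1 mod 2 = 0
  s[2] = (000111100001111)·(000010011111011) mod 2 = 0+0+0+0+1+0+0+0+0+0+0+1+0+1+1 mod 2 = 0
  s[3] = (000000011111111)·(000010011111011) mod 2 = 0+0+0+0+0+0+0+1+1+1+1+1+0+1+1 mod 2 = 1
Syndrome = 0001
Column 8 of H equals this syndrome → error at bit 8 (1-indexed).
Flip bit 8: 000010011111011 → 000010001111011
Extract data bits at positions {3,5,6,7,9,10,11,12,13,14,15}: 01001111011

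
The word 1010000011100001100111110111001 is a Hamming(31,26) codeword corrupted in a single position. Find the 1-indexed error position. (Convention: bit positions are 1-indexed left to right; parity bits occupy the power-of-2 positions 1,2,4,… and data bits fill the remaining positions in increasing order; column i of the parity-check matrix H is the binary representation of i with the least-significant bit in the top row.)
Syndrome s = H · r^T (mod 2), r = 1010000011100001100111110111001:
  s[0] = (1010101010101010101010101010101)·(1010000011100001100111110111001) mod 2 = 1+0+1+0+0+0+0+0+1+0+1+0+0+0+0+0+1+0+0+0+1+0+1+0+0+0+1+0+0+0+1 mod 2 = 1
  s[1] = (0110011001100110011001100110011)·(1010000011100001100111110111001) mod 2 = 0+0+1+0+0+0+0+0+0+1+1+0+0+0+0+0+0+0+0+0+0+1+1+0+0+1+1+0+0+0+1 mod 2 = 0
  s[2] = (0001111000011110000111100001111)·(1010000011100001100111110111001) mod 2 = 0+0+0+0+0+0+0+0+0+0+0+0+0+0+0+0+0+0+0+1+1+1+1+0+0+0+0+1+0+0+1 mod 2 = 0
  s[3] = (0000000111111110000000011111111)·(1010000011100001100111110111001) mod 2 = 0+0+0+0+0+0+0+0+1+1+1+0+0+0+0+0+0+0+0+0+0+0+0+1+0+1+1+1+0+0+1 mod 2 = 0
  s[4] = (0000000000000001111111111111111)·(1010000011100001100111110111001) mod 2 = 0+0+0+0+0+0+0+0+0+0+0+0+0+0+0+1+1+0+0+1+1+1+1+1+0+1+1+1+0+0+1 mod 2 = 1
Syndrome = 10001
Column i of H is the binary representation of i, so the syndrome is the binary index of the flipped bit.
Read s = 10001 with s[0] as LSB: 1·2^0 + 0·2^1 + 0·2^2 + 0·2^3 + 1·2^4 = 17.
Error is at bit position 17.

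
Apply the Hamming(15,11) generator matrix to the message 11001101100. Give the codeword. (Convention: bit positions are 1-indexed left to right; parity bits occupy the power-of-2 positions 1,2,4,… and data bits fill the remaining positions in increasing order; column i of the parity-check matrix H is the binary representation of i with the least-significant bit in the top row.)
Codeword c = d · G (mod 2), d = 11001101100:
  c[0] = d·G[:,0] = (11001101100)·(11011010101) mod 2 = 1+1+0+0+1+0+0+0+1+0+0 mod 2 = 0
  c[1] = d·G[:,1] = (11001101100)·(10110110011) mod 2 = 1+0+0+0+0+1+0+0+0+0+0 mod 2 = 0
  c[2] = d·G[:,2] = (11001101100)·(10000000000) mod 2 = 1+0+0+0+0+0+0+0+0+0+0 mod 2 = 1
  c[3] = d·G[:,3] = (11001101100)·(01110001111) mod 2 = 0+1+0+0+0+0+0+1+1+0+0 mod 2 = 1
  c[4] = d·G[:,4] = (11001101100)·(01000000000) mod 2 = 0+1+0+0+0+0+0+0+0+0+0 mod 2 = 1
  c[5] = d·G[:,5] = (11001101100)·(00100000000) mod 2 = 0+0+0+0+0+0+0+0+0+0+0 mod 2 = 0
  c[6] = d·G[:,6] = (11001101100)·(00010000000) mod 2 = 0+0+0+0+0+0+0+0+0+0+0 mod 2 = 0
  c[7] = d·G[:,7] = (11001101100)·(00001111111) mod 2 = 0+0+0+0+1+1+0+1+1+0+0 mod 2 = 0
  c[8] = d·G[:,8] = (11001101100)·(00001000000) mod 2 = 0+0+0+0+1+0+0+0+0+0+0 mod 2 = 1
  c[9] = d·G[:,9] = (11001101100)·(00000100000) mod 2 = 0+0+0+0+0+1+0+0+0+0+0 mod 2 = 1
  c[10] = d·G[:,10] = (11001101100)·(00000010000) mod 2 = 0+0+0+0+0+0+0+0+0+0+0 mod 2 = 0
  c[11] = d·G[:,11] = (11001101100)·(00000001000) mod 2 = 0+0+0+0+0+0+0+1+0+0+0 mod 2 = 1
  c[12] = d·G[:,12] = (11001101100)·(00000000100) mod 2 = 0+0+0+0+0+0+0+0+1+0+0 mod 2 = 1
  c[13] = d·G[:,13] = (11001101100)·(00000000010) mod 2 = 0+0+0+0+0+0+0+0+0+0+0 mod 2 = 0
  c[14] = d·G[:,14] = (11001101100)·(00000000001) mod 2 = 0+0+0+0+0+0+0+0+0+0+0 mod 2 = 0
Codeword = 001110001101100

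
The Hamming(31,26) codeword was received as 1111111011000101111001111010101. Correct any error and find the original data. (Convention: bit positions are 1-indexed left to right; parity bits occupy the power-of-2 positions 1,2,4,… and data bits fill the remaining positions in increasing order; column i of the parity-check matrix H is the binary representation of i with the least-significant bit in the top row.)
Syndrome s = H · r^T (mod 2), r = 1111111011000101111001111010101:
  s[0] = (1010101010101010101010101010101)·(1111111011000101111001111010101) mod 2 = 1+0+1+0+1+0+1+0+1+0+0+0+0+0+0+0+1+0+1+0+0+0+1+0+1+0+1+0+1+0+1 mod 2 = 0
  s[1] = (0110011001100110011001100110011)·(1111111011000101111001111010101) mod 2 = 0+1+1+0+0+1+1+0+0+1+0+0+0+1+0+0+0+1+1+0+0+1+1+0+0+0+1+0+0+0+1 mod 2 = 0
  s[2] = (0001111000011110000111100001111)·(1111111011000101111001111010101) mod 2 = 0+0+0+1+1+1+1+0+0+0+0+0+0+1+0+0+0+0+0+0+0+1+1+0+0+0+0+0+1+0+1 mod 2 = 1
  s[3] = (0000000111111110000000011111111)·(1111111011000101111001111010101) mod 2 = 0+0+0+0+0+0+0+0+1+1+0+0+0+1+0+0+0+0+0+0+0+0+0+1+1+0+1+0+1+0+1 mod 2 = 0
  s[4] = (0000000000000001111111111111111)·(1111111011000101111001111010101) mod 2 = 0+0+0+0+0+0+0+0+0+0+0+0+0+0+0+1+1+1+1+0+0+1+1+1+1+0+1+0+1+0+1 mod 2 = 1
Syndrome = 00101
Column 20 of H equals this syndrome → error at bit 20 (1-indexed).
Flip bit 20: 1111111011000101111001111010101 → 1111111011000101111101111010101
Extract data bits at positions {3,5,6,7,9,10,11,12,13,14,15,17,18,19,20,21,22,23,24,25,26,27,28,29,30,31}: 11111100010111101111010101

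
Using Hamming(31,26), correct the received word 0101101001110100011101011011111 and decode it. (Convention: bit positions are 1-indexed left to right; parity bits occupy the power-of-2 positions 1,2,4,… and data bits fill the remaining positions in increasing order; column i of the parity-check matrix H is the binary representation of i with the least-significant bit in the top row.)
Syndrome s = H · r^T (mod 2), r = 0101101001110100011101011011111:
  s[0] = (1010101010101010101010101010101)·(0101101001110100011101011011111) mod 2 = 0+0+0+0+1+0+1+0+0+0+1+0+0+0+0+0+0+0+1+0+0+0+0+0+1+0+1+0+1+0+1 mod 2 = 0
  s[1] = (0110011001100110011001100110011)·(0101101001110100011101011011111) mod 2 = 0+1+0+0+0+0+1+0+0+1+1+0+0+1+0+0+0+1+1+0+0+1+0+0+0+0+1+0+0+1+1 mod 2 = 1
  s[2] = (0001111000011110000111100001111)·(0101101001110100011101011011111) mod 2 = 0+0+0+1+1+0+1+0+0+0+0+1+0+1+0+0+0+0+0+1+0+1+0+0+0+0+0+1+1+1+1 mod 2 = 1
  s[3] = (0000000111111110000000011111111)·(0101101001110100011101011011111) mod 2 = 0+0+0+0+0+0+0+0+0+1+1+1+0+1+0+0+0+0+0+0+0+0+0+1+1+0+1+1+1+1+1 mod 2 = 1
  s[4] = (0000000000000001111111111111111)·(0101101001110100011101011011111) mod 2 = 0+0+0+0+0+0+0+0+0+0+0+0+0+0+0+0+0+1+1+1+0+1+0+1+1+0+1+1+1+1+1 mod 2 = 1
Syndrome = 01111
Column 30 of H equals this syndrome → error at bit 30 (1-indexed).
Flip bit 30: 0101101001110100011101011011111 → 0101101001110100011101011011101
Extract data bits at positions {3,5,6,7,9,10,11,12,13,14,15,17,18,19,20,21,22,23,24,25,26,27,28,29,30,31}: 01010111010011101011011101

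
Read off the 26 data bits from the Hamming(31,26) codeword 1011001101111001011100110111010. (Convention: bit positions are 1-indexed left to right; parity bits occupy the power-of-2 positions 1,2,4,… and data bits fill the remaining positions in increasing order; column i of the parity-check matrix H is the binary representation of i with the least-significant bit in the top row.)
Parity bits occupy power-of-2 positions; data bits are at positions {3,5,6,7,9,10,11,12,13,14,15,17,18,19,20,21,22,23,24,25,26,27,28,29,30,31} (1-indexed).
Extract: c[3]=1 c[5]=0 c[6]=0 c[7]=1 c[9]=0 c[10]=1 c[11]=1 c[12]=1 c[13]=1 c[14]=0 c[15]=0 c[17]=0 c[18]=1 c[19]=1 c[20]=1 c[21]=0 c[22]=0 c[23]=1 c[24]=1 c[25]=0 c[26]=1 c[27]=1 c[28]=1 c[29]=0 c[30]=1 c[31]=0
Data = 10010111100011100110111010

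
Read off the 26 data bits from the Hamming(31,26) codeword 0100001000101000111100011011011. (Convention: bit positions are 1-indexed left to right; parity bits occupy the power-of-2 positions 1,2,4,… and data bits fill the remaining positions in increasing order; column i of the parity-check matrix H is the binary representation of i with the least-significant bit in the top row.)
Parity bits occupy power-of-2 positions; data bits are at positions {3,5,6,7,9,10,11,12,13,14,15,17,18,19,20,21,22,23,24,25,26,27,28,29,30,31} (1-indexed).
Extract: c[3]=0 c[5]=0 c[6]=0 c[7]=1 c[9]=0 c[10]=0 c[11]=1 c[12]=0 c[13]=1 c[14]=0 c[15]=0 c[17]=1 c[18]=1 c[19]=1 c[20]=1 c[21]=0 c[22]=0 c[23]=0 c[24]=1 c[25]=1 c[26]=0 c[27]=1 c[28]=1 c[29]=0 c[30]=1 c[31]=1
Data = 00010010100111100011011011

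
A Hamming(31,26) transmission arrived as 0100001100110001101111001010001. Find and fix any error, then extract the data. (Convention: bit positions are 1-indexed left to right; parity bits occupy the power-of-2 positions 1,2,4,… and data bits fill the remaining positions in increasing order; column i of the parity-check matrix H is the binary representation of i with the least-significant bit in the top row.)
Syndrome s = H · r^T (mod 2), r = 0100001100110001101111001010001:
  s[0] = (1010101010101010101010101010101)·(0100001100110001101111001010001) mod 2 = 0+0+0+0+0+0+1+0+0+0+1+0+0+0+0+0+1+0+1+0+1+0+0+0+1+0+1+0+0+0+1 mod 2 = 0
  s[1] = (0110011001100110011001100110011)·(0100001100110001101111001010001) mod 2 = 0+1+0+0+0+0+1+0+0+0+1+0+0+0+0+0+0+0+1+0+0+1+0+0+0+0+1+0+0+0+1 mod 2 = 1
  s[2] = (0001111000011110000111100001111)·(0100001100110001101111001010001) mod 2 = 0+0+0+0+0+0+1+0+0+0+0+1+0+0+0+0+0+0+0+1+1+1+0+0+0+0+0+0+0+0+1 mod 2 = 0
  s[3] = (0000000111111110000000011111111)·(0100001100110001101111001010001) mod 2 = 0+0+0+0+0+0+0+1+0+0+1+1+0+0+0+0+0+0+0+0+0+0+0+0+1+0+1+0+0+0+1 mod 2 = 0
  s[4] = (0000000000000001111111111111111)·(0100001100110001101111001010001) mod 2 = 0+0+0+0+0+0+0+0+0+0+0+0+0+0+0+1+1+0+1+1+1+1+0+0+1+0+1+0+0+0+1 mod 2 = 1
Syndrome = 01001
Column 18 of H equals this syndrome → error at bit 18 (1-indexed).
Flip bit 18: 0100001100110001101111001010001 → 0100001100110001111111001010001
Extract data bits at positions {3,5,6,7,9,10,11,12,13,14,15,17,18,19,20,21,22,23,24,25,26,27,28,29,30,31}: 00010011000111111001010001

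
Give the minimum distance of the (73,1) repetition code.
d_min = 73 (the only two codewords are 0…0 and 1…1, differing in all 73 positions).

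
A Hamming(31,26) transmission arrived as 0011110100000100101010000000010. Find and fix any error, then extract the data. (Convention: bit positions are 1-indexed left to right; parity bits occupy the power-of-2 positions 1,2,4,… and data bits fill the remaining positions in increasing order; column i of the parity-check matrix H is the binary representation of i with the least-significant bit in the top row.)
Syndrome s = H · r^T (mod 2), r = 0011110100000100101010000000010:
  s[0] = (1010101010101010101010101010101)·(0011110100000100101010000000010) mod 2 = 0+0+1+0+1+0+0+0+0+0+0+0+0+0+0+0+1+0+1+0+1+0+0+0+0+0+0+0+0+0+0 mod 2 = 1
  s[1] = (0110011001100110011001100110011)·(0011110100000100101010000000010) mod 2 = 0+0+1+0+0+1+0+0+0+0+0+0+0+1+0+0+0+0+1+0+0+0+0+0+0+0+0+0+0+1+0 mod 2 = 1
  s[2] = (0001111000011110000111100001111)·(0011110100000100101010000000010) mod 2 = 0+0+0+1+1+1+0+0+0+0+0+0+0+1+0+0+0+0+0+0+1+0+0+0+0+0+0+0+0+1+0 mod 2 = 0
  s[3] = (0000000111111110000000011111111)·(0011110100000100101010000000010) mod 2 = 0+0+0+0+0+0+0+1+0+0+0+0+0+1+0+0+0+0+0+0+0+0+0+0+0+0+0+0+0+1+0 mod 2 = 1
  s[4] = (0000000000000001111111111111111)·(0011110100000100101010000000010) mod 2 = 0+0+0+0+0+0+0+0+0+0+0+0+0+0+0+0+1+0+1+0+1+0+0+0+0+0+0+0+0+1+0 mod 2 = 0
Syndrome = 11010
Column 11 of H equals this syndrome → error at bit 11 (1-indexed).
Flip bit 11: 0011110100000100101010000000010 → 0011110100100100101010000000010
Extract data bits at positions {3,5,6,7,9,10,11,12,13,14,15,17,18,19,20,21,22,23,24,25,26,27,28,29,30,31}: 11100010010101010000000010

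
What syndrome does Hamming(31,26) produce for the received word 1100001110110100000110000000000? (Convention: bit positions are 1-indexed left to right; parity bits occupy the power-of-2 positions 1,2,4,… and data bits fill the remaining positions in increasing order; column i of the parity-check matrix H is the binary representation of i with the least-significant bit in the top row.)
Syndrome s = H · r^T (mod 2), r = 1100001110110100000110000000000:
  s[0] = (1010101010101010101010101010101)·(1100001110110100000110000000000) mod 2 = 1+0+0+0+0+0+1+0+1+0+1+0+0+0+0+0+0+0+0+0+1+0+0+0+0+0+0+0+0+0+0 mod 2 = 1
  s[1] = (0110011001100110011001100110011)·(1100001110110100000110000000000) mod 2 = 0+1+0+0+0+0+1+0+0+0+1+0+0+1+0+0+0+0+0+0+0+0+0+0+0+0+0+0+0+0+0 mod 2 = 0
  s[2] = (0001111000011110000111100001111)·(1100001110110100000110000000000) mod 2 = 0+0+0+0+0+0+1+0+0+0+0+1+0+1+0+0+0+0+0+1+1+0+0+0+0+0+0+0+0+0+0 mod 2 = 1
  s[3] = (0000000111111110000000011111111)·(1100001110110100000110000000000) mod 2 = 0+0+0+0+0+0+0+1+1+0+1+1+0+1+0+0+0+0+0+0+0+0+0+0+0+0+0+0+0+0+0 mod 2 = 1
  s[4] = (0000000000000001111111111111111)·(1100001110110100000110000000000) mod 2 = 0+0+0+0+0+0+0+0+0+0+0+0+0+0+0+0+0+0+0+1+1+0+0+0+0+0+0+0+0+0+0 mod 2 = 0
Syndrome = 10110
Non-zero syndrome: error at position 13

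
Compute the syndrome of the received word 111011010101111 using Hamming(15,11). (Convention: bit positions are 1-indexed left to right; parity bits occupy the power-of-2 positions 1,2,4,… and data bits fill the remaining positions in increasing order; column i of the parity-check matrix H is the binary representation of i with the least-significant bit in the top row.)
Syndrome s = H · r^T (mod 2), r = 111011010101111:
  s[0] = (101010101010101)·(111011010101111) mod 2 = 1+0+1+0+1+0+0+0+0+0+0+0+1+0+1 mod 2 = 1
  s[1] = (011001100110011)·(111011010101111) mod 2 = 0+1+1+0+0+1+0+0+0+1+0+0+0+1+1 mod 2 = 0
  s[2] = (000111100001111)·(111011010101111) mod 2 = 0+0+0+0+1+1+0+0+0+0+0+1+1+1+1 mod 2 = 0
  s[3] = (000000011111111)·(111011010101111) mod 2 = 0+0+0+0+0+0+0+1+0+1+0+1+1+1+1 mod 2 = 0
Syndrome = 1000
Non-zero syndrome: error at position 1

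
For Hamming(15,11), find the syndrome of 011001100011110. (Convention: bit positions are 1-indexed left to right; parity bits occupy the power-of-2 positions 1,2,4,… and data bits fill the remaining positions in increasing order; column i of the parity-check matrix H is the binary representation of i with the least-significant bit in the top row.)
Syndrome s = H · r^T (mod 2), r = 011001100011110:
  s[0] = (101010101010101)·(011001100011110) mod 2 = 0+0+1+0+0+0+1+0+0+0+1+0+1+0+0 mod 2 = 0
  s[1] = (011001100110011)·(011001100011110) mod 2 = 0+1+1+0+0+1+1+0+0+0+1+0+0+1+0 mod 2 = 0
  s[2] = (000111100001111)·(011001100011110) mod 2 = 0+0+0+0+0+1+1+0+0+0+0+1+1+1+0 mod 2 = 1
  s[3] = (000000011111111)·(011001100011110) mod 2 = 0+0+0+0+0+0+0+0+0+0+1+1+1+1+0 mod 2 = 0
Syndrome = 0010
Non-zero syndrome: error at position 4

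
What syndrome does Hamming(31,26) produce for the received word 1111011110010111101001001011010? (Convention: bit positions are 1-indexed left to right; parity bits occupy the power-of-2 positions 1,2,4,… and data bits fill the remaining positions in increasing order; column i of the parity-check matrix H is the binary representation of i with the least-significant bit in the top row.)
Syndrome s = H · r^T (mod 2), r = 1111011110010111101001001011010:
  s[0] = (1010101010101010101010101010101)·(1111011110010111101001001011010) mod 2 = 1+0+1+0+0+0+1+0+1+0+0+0+0+0+1+0+1+0+1+0+0+0+0+0+1+0+1+0+0+0+0 mod 2 = 1
  s[1] = (0110011001100110011001100110011)·(1111011110010111101001001011010) mod 2 = 0+1+1+0+0+1+1+0+0+0+0+0+0+1+1+0+0+0+1+0+0+1+0+0+0+0+1+0+0+1+0 mod 2 = 0
  s[2] = (0001111000011110000111100001111)·(1111011110010111101001001011010) mod 2 = 0+0+0+1+0+1+1+0+0+0+0+1+0+1+1+0+0+0+0+0+0+1+0+0+0+0+0+1+0+1+0 mod 2 = 1
  s[3] = (0000000111111110000000011111111)·(1111011110010111101001001011010) mod 2 = 0+0+0+0+0+0+0+1+1+0+0+1+0+1+1+0+0+0+0+0+0+0+0+0+1+0+1+1+0+1+0 mod 2 = 1
  s[4] = (0000000000000001111111111111111)·(1111011110010111101001001011010) mod 2 = 0+0+0+0+0+0+0+0+0+0+0+0+0+0+0+1+1+0+1+0+0+1+0+0+1+0+1+1+0+1+0 mod 2 = 0
Syndrome = 10110
Non-zero syndrome: error at position 13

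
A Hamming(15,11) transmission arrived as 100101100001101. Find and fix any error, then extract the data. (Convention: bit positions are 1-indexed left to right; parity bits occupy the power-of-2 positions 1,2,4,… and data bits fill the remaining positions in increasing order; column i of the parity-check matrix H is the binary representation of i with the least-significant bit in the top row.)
Syndrome s = H · r^T (mod 2), r = 100101100001101:
  s[0] = (101010101010101)·(100101100001101) mod 2 = 1+0+0+0+0+0+1+0+0+0+0+0+1+0+1 mod 2 = 0
  s[1] = (011001100110011)·(100101100001101) mod 2 = 0+0+0+0+0+1+1+0+0+0+0+0+0+0+1 mod 2 = 1
  s[2] = (000111100001111)·(100101100001101) mod 2 = 0+0+0+1+0+1+1+0+0+0+0+1+1+0+1 mod 2 = 0
  s[3] = (000000011111111)·(100101100001101) mod 2 = 0+0+0+0+0+0+0+0+0+0+0+1+1+0+1 mod 2 = 1
Syndrome = 0101
Column 10 of H equals this syndrome → error at bit 10 (1-indexed).
Flip bit 10: 100101100001101 → 100101100101101
Extract data bits at positions {3,5,6,7,9,10,11,12,13,14,15}: 00110101101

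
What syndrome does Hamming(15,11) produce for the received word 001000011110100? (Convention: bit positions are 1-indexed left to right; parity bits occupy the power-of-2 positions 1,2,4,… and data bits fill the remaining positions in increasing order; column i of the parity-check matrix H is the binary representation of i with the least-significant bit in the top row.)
Syndrome s = H · r^T (mod 2), r = 001000011110100:
  s[0] = (101010101010101)·(001000011110100) mod 2 = 0+0+1+0+0+0+0+0+1+0+1+0+1+0+0 mod 2 = 0
  s[1] = (011001100110011)·(001000011110100) mod 2 = 0+0+1+0+0+0+0+0+0+1+1+0+0+0+0 mod 2 = 1
  s[2] = (000111100001111)·(001000011110100) mod 2 = 0+0+0+0+0+0+0+0+0+0+0+0+1+0+0 mod 2 = 1
  s[3] = (000000011111111)·(001000011110100) mod 2 = 0+0+0+0+0+0+0+1+1+1+1+0+1+0+0 mod 2 = 1
Syndrome = 0111
Non-zero syndrome: error at position 14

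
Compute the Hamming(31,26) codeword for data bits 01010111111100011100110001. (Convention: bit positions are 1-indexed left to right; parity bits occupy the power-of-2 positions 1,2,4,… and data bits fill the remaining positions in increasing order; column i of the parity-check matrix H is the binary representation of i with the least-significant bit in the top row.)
Codeword c = d · G (mod 2), d = 01010111111100011100110001:
  c[0] = d·G[:,0] = (01010111111100011100110001)·(11011010101101010101010101) mod 2 = 0+1+0+1+0+0+1+0+1+0+1+1+0+0+0+1+0+1+0+0+0+1+0+0+0+1 mod 2 = 0
  c[1] = d·G[:,1] = (01010111111100011100110001)·(10110110011011001100110011) mod 2 = 0+0+0+1+0+1+1+0+0+1+1+0+0+0+0+0+1+1+0+0+1+1+0+0+0+1 mod 2 = 0
  c[2] = d·G[:,2] = (01010111111100011100110001)·(10000000000000000000000000) mod 2 = 0+0+0+0+0+0+0+0+0+0+0+0+0+0+0+0+0+0+0+0+0+0+0+0+0+0 mod 2 = 0
  c[3] = d·G[:,3] = (01010111111100011100110001)·(01110001111000111100001111) mod 2 = 0+1+0+1+0+0+0+1+1+1+1+0+0+0+0+1+1+1+0+0+0+0+0+0+0+1 mod 2 = 0
  c[4] = d·G[:,4] = (01010111111100011100110001)·(01000000000000000000000000) mod 2 = 0+1+0+0+0+0+0+0+0+0+0+0+0+0+0+0+0+0+0+0+0+0+0+0+0+0 mod 2 = 1
  c[5] = d·G[:,5] = (01010111111100011100110001)·(00100000000000000000000000) mod 2 = 0+0+0+0+0+0+0+0+0+0+0+0+0+0+0+0+0+0+0+0+0+0+0+0+0+0 mod 2 = 0
  c[6] = d·G[:,6] = (01010111111100011100110001)·(00010000000000000000000000) mod 2 = 0+0+0+1+0+0+0+0+0+0+0+0+0+0+0+0+0+0+0+0+0+0+0+0+0+0 mod 2 = 1
  c[7] = d·G[:,7] = (01010111111100011100110001)·(00001111111000000011111111) mod 2 = 0+0+0+0+0+1+1+1+1+1+1+0+0+0+0+0+0+0+0+0+1+1+0+0+0+1 mod 2 = 1
  c[8] = d·G[:,8] = (01010111111100011100110001)·(00001000000000000000000000) mod 2 = 0+0+0+0+0+0+0+0+0+0+0+0+0+0+0+0+0+0+0+0+0+0+0+0+0+0 mod 2 = 0
  c[9] = d·G[:,9] = (01010111111100011100110001)·(00000100000000000000000000) mod 2 = 0+0+0+0+0+1+0+0+0+0+0+0+0+0+0+0+0+0+0+0+0+0+0+0+0+0 mod 2 = 1
  c[10] = d·G[:,10] = (01010111111100011100110001)·(00000010000000000000000000) mod 2 = 0+0+0+0+0+0+1+0+0+0+0+0+0+0+0+0+0+0+0+0+0+0+0+0+0+0 mod 2 = 1
  c[11] = d·G[:,11] = (01010111111100011100110001)·(00000001000000000000000000) mod 2 = 0+0+0+0+0+0+0+1+0+0+0+0+0+0+0+0+0+0+0+0+0+0+0+0+0+0 mod 2 = 1
  c[12] = d·G[:,12] = (01010111111100011100110001)·(00000000100000000000000000) mod 2 = 0+0+0+0+0+0+0+0+1+0+0+0+0+0+0+0+0+0+0+0+0+0+0+0+0+0 mod 2 = 1
  c[13] = d·G[:,13] = (01010111111100011100110001)·(00000000010000000000000000) mod 2 = 0+0+0+0+0+0+0+0+0+1+0+0+0+0+0+0+0+0+0+0+0+0+0+0+0+0 mod 2 = 1
  c[14] = d·G[:,14] = (01010111111100011100110001)·(00000000001000000000000000) mod 2 = 0+0+0+0+0+0+0+0+0+0+1+0+0+0+0+0+0+0+0+0+0+0+0+0+0+0 mod 2 = 1
  c[15] = d·G[:,15] = (01010111111100011100110001)·(00000000000111111111111111) mod 2 = 0+0+0+0+0+0+0+0+0+0+0+1+0+0+0+1+1+1+0+0+1+1+0+0+0+1 mod 2 = 1
  c[16] = d·G[:,16] = (01010111111100011100110001)·(00000000000100000000000000) mod 2 = 0+0+0+0+0+0+0+0+0+0+0+1+0+0+0+0+0+0+0+0+0+0+0+0+0+0 mod 2 = 1
  c[17] = d·G[:,17] = (01010111111100011100110001)·(00000000000010000000000000) mod 2 = 0+0+0+0+0+0+0+0+0+0+0+0+0+0+0+0+0+0+0+0+0+0+0+0+0+0 mod 2 = 0
  c[18] = d·G[:,18] = (01010111111100011100110001)·(00000000000001000000000000) mod 2 = 0+0+0+0+0+0+0+0+0+0+0+0+0+0+0+0+0+0+0+0+0+0+0+0+0+0 mod 2 = 0
  c[19] = d·G[:,19] = (01010111111100011100110001)·(00000000000000100000000000) mod 2 = 0+0+0+0+0+0+0+0+0+0+0+0+0+0+0+0+0+0+0+0+0+0+0+0+0+0 mod 2 = 0
  c[20] = d·G[:,20] = (01010111111100011100110001)·(00000000000000010000000000) mod 2 = 0+0+0+0+0+0+0+0+0+0+0+0+0+0+0+1+0+0+0+0+0+0+0+0+0+0 mod 2 = 1
  c[21] = d·G[:,21] = (01010111111100011100110001)·(00000000000000001000000000) mod 2 = 0+0+0+0+0+0+0+0+0+0+0+0+0+0+0+0+1+0+0+0+0+0+0+0+0+0 mod 2 = 1
  c[22] = d·G[:,22] = (01010111111100011100110001)·(00000000000000000100000000) mod 2 = 0+0+0+0+0+0+0+0+0+0+0+0+0+0+0+0+0+1+0+0+0+0+0+0+0+0 mod 2 = 1
  c[23] = d·G[:,23] = (01010111111100011100110001)·(00000000000000000010000000) mod 2 = 0+0+0+0+0+0+0+0+0+0+0+0+0+0+0+0+0+0+0+0+0+0+0+0+0+0 mod 2 = 0
  c[24] = d·G[:,24] = (01010111111100011100110001)·(00000000000000000001000000) mod 2 = 0+0+0+0+0+0+0+0+0+0+0+0+0+0+0+0+0+0+0+0+0+0+0+0+0+0 mod 2 = 0
  c[25] = d·G[:,25] = (01010111111100011100110001)·(00000000000000000000100000) mod 2 = 0+0+0+0+0+0+0+0+0+0+0+0+0+0+0+0+0+0+0+0+1+0+0+0+0+0 mod 2 = 1
  c[26] = d·G[:,26] = (01010111111100011100110001)·(00000000000000000000010000) mod 2 = 0+0+0+0+0+0+0+0+0+0+0+0+0+0+0+0+0+0+0+0+0+1+0+0+0+0 mod 2 = 1
  c[27] = d·G[:,27] = (01010111111100011100110001)·(00000000000000000000001000) mod 2 = 0+0+0+0+0+0+0+0+0+0+0+0+0+0+0+0+0+0+0+0+0+0+0+0+0+0 mod 2 = 0
  c[28] = d·G[:,28] = (01010111111100011100110001)·(00000000000000000000000100) mod 2 = 0+0+0+0+0+0+0+0+0+0+0+0+0+0+0+0+0+0+0+0+0+0+0+0+0+0 mod 2 = 0
  c[29] = d·G[:,29] = (01010111111100011100110001)·(00000000000000000000000010) mod 2 = 0+0+0+0+0+0+0+0+0+0+0+0+0+0+0+0+0+0+0+0+0+0+0+0+0+0 mod 2 = 0
  c[30] = d·G[:,30] = (01010111111100011100110001)·(00000000000000000000000001) mod 2 = 0+0+0+0+0+0+0+0+0+0+0+0+0+0+0+0+0+0+0+0+0+0+0+0+0+1 mod 2 = 1
Codeword = 0000101101111111100011100110001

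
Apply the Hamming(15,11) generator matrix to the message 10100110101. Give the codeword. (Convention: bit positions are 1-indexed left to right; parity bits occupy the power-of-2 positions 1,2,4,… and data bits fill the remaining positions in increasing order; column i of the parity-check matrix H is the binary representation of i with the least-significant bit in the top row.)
Codeword c = d · G (mod 2), d = 10100110101:
  c[0] = d·G[:,0] = (10100110101)·(11011010101) mod 2 = 1+0+0+0+0+0+1+0+1+0+1 mod 2 = 0
  c[1] = d·G[:,1] = (10100110101)·(10110110011) mod 2 = 1+0+1+0+0+1+1+0+0+0+1 mod 2 = 1
  c[2] = d·G[:,2] = (10100110101)·(10000000000) mod 2 = 1+0+0+0+0+0+0+0+0+0+0 mod 2 = 1
  c[3] = d·G[:,3] = (10100110101)·(01110001111) mod 2 = 0+0+1+0+0+0+0+0+1+0+1 mod 2 = 1
  c[4] = d·G[:,4] = (10100110101)·(01000000000) mod 2 = 0+0+0+0+0+0+0+0+0+0+0 mod 2 = 0
  c[5] = d·G[:,5] = (10100110101)·(00100000000) mod 2 = 0+0+1+0+0+0+0+0+0+0+0 mod 2 = 1
  c[6] = d·G[:,6] = (10100110101)·(00010000000) mod 2 = 0+0+0+0+0+0+0+0+0+0+0 mod 2 = 0
  c[7] = d·G[:,7] = (10100110101)·(00001111111) mod 2 = 0+0+0+0+0+1+1+0+1+0+1 mod 2 = 0
  c[8] = d·G[:,8] = (10100110101)·(00001000000) mod 2 = 0+0+0+0+0+0+0+0+0+0+0 mod 2 = 0
  c[9] = d·G[:,9] = (10100110101)·(00000100000) mod 2 = 0+0+0+0+0+1+0+0+0+0+0 mod 2 = 1
  c[10] = d·G[:,10] = (10100110101)·(00000010000) mod 2 = 0+0+0+0+0+0+1+0+0+0+0 mod 2 = 1
  c[11] = d·G[:,11] = (10100110101)·(00000001000) mod 2 = 0+0+0+0+0+0+0+0+0+0+0 mod 2 = 0
  c[12] = d·G[:,12] = (10100110101)·(00000000100) mod 2 = 0+0+0+0+0+0+0+0+1+0+0 mod 2 = 1
  c[13] = d·G[:,13] = (10100110101)·(00000000010) mod 2 = 0+0+0+0+0+0+0+0+0+0+0 mod 2 = 0
  c[14] = d·G[:,14] = (10100110101)·(00000000001) mod 2 = 0+0+0+0+0+0+0+0+0+0+1 mod 2 = 1
Codeword = 011101000110101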